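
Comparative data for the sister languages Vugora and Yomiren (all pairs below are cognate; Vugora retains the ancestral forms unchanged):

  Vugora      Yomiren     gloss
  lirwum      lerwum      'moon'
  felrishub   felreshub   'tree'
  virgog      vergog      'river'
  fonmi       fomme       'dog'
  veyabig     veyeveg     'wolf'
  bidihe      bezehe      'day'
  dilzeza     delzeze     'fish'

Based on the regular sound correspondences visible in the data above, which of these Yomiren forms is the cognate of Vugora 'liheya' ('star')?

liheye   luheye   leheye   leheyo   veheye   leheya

felrishub ~ felreshub, veyabig ~ veyeveg — Vugora i corresponds to Yomiren e after a consonant, before a consonant other than r, m, n, p, b, f, v.
dilzeza ~ delzeze — Vugora a corresponds to Yomiren e word-finally.
Applying these to Vugora 'liheya':
  liheya → leheya   (i→e after a consonant, before a consonant other than r, m, n, p, b, f, v)
  leheya → leheye   (a→e word-finally)
So the Yomiren cognate is 'leheye'.

leheye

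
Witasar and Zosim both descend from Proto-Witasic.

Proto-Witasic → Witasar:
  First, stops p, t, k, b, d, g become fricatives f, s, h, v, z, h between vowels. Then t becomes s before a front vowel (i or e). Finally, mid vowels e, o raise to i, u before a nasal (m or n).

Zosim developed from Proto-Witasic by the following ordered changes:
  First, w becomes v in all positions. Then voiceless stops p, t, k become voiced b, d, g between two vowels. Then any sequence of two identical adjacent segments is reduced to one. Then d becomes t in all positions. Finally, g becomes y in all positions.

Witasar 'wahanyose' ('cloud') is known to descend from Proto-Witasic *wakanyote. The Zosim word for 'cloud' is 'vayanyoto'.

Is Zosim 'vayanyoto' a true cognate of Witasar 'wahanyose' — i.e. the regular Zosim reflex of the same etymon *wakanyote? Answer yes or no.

no

Derive the expected Zosim reflex of *wakanyote:
Zosim: start from *wakanyote.
  rule 1 (unconditioned shift): wakanyote → vakanyote
  rule 2 (intervocalic voicing): vakanyote → vaganyode
  rule 3: no change — vaganyode
  rule 4 (unconditioned shift): vaganyode → vaganyote
  rule 5 (unconditioned shift): vaganyote → vayanyote
  ⇒ Zosim vayanyote
The regular Zosim reflex would be 'vayanyote', but the attested form is 'vayanyoto'. The correspondence is irregular, so they are not cognates (the Zosim form has a different source).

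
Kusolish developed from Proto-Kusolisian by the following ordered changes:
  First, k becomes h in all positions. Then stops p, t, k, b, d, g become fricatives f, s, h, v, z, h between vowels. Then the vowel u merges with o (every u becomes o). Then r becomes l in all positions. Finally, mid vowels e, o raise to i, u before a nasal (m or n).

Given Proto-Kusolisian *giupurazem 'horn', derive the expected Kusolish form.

giofolazim

Kusolish: start from *giupurazem.
  rule 1: no change — giupurazem
  rule 2 (intervocalic lenition): giupurazem → giufurazem
  rule 3 (vowel merger): giufurazem → gioforazem
  rule 4 (unconditioned shift): gioforazem → giofolazem
  rule 5 (pre-nasal raising): giofolazem → giofolazim
  ⇒ Kusolish giofolazim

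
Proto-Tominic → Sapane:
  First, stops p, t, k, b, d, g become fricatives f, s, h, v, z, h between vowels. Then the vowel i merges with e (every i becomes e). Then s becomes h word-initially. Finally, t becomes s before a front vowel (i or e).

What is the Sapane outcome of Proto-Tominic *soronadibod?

Sapane: *soronadibod
  soronadibod → soronazivod   [intervocalic lenition]
  soronazivod → soronazevod   [vowel merger]
  soronazevod → horonazevod   [debuccalisation]
  horonazevod (rule 4 does not apply)
  giving Sapane horonazevod.

horonazevod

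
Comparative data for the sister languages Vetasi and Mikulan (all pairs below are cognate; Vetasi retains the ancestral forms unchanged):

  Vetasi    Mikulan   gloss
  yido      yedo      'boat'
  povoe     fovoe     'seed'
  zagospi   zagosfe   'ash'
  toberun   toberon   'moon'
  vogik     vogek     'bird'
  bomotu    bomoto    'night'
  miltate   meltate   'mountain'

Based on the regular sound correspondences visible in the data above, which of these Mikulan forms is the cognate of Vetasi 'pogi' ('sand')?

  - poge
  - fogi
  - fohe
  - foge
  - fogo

povoe ~ fovoe — Vetasi p corresponds to Mikulan f word-initially before a back vowel.
zagospi ~ zagosfe — Vetasi i corresponds to Mikulan e word-finally.
Applying these to Vetasi 'pogi':
  pogi → fogi   (p→f word-initially before a back vowel)
  fogi → foge   (i→e word-finally)
So the Mikulan cognate is 'foge'.

foge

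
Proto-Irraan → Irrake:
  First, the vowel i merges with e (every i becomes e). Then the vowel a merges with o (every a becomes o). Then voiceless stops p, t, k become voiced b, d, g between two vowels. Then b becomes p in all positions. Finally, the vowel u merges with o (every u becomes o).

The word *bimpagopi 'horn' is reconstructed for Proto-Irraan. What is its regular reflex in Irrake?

Irrake: *bimpagopi > bempagope > bempogope > bempogobe > pempogope  (by vowel merger, vowel merger, intervocalic voicing, unconditioned shift)

pempogope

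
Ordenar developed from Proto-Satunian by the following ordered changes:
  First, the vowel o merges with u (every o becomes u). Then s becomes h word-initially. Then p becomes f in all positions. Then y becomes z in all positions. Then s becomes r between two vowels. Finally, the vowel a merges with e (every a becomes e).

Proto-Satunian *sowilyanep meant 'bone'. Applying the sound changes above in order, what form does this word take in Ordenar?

huwilzenef

Ordenar: *sowilyanep
  sowilyanep → suwilyanep   [vowel merger]
  suwilyanep → huwilyanep   [debuccalisation]
  huwilyanep → huwilyanef   [unconditioned shift]
  huwilyanef → huwilzanef   [unconditioned shift]
  huwilzanef (rule 5 does not apply)
  huwilzanef → huwilzenef   [vowel merger]
  giving Ordenar huwilzenef.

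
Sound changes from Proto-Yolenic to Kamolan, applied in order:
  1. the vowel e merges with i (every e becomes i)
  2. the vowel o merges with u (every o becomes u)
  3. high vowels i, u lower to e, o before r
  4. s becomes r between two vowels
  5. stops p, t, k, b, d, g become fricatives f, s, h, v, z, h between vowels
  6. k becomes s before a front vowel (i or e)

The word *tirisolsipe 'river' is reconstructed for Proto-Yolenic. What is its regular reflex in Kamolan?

Kamolan: *tirisolsipe
  tirisolsipe → tirisolsipi   [vowel merger]
  tirisolsipi → tirisulsipi   [vowel merger]
  tirisulsipi → terisulsipi   [pre-rhotic lowering]
  terisulsipi → terirulsipi   [rhotacism]
  terirulsipi → terirulsifi   [intervocalic lenition]
  terirulsifi (rule 6 does not apply)
  giving Kamolan terirulsifi.

terirulsifi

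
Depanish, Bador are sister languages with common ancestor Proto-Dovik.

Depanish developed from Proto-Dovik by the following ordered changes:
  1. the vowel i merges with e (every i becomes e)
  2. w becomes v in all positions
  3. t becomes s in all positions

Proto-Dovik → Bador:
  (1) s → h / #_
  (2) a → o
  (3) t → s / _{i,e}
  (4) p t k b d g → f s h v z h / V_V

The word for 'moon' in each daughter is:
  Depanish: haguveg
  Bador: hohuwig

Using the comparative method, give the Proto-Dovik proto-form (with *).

*haguwig

Position 3: Depanish has g, Bador has h. Depanish preserves g here (none of its changes turn any other segment into g), so the proto-segment is *g.
Position 6: Depanish has e, Bador has i. Bador preserves i here (none of its changes turn any other segment into i), so the proto-segment is *i.
Continuing position by position gives *haguwig; check it forward:
Depanish: start from *haguwig.
  rule 1 (vowel merger): haguwig → haguweg
  rule 2 (unconditioned shift): haguweg → haguveg
  rule 3: no change — haguveg
  ⇒ Depanish haguveg
Bador: *haguwig
  haguwig (rule 1 does not apply)
  haguwig → hoguwig   [vowel merger]
  hoguwig (rule 3 does not apply)
  hoguwig → hohuwig   [intervocalic lenition]
  giving Bador hohuwig.
*haguwig is the unique common source.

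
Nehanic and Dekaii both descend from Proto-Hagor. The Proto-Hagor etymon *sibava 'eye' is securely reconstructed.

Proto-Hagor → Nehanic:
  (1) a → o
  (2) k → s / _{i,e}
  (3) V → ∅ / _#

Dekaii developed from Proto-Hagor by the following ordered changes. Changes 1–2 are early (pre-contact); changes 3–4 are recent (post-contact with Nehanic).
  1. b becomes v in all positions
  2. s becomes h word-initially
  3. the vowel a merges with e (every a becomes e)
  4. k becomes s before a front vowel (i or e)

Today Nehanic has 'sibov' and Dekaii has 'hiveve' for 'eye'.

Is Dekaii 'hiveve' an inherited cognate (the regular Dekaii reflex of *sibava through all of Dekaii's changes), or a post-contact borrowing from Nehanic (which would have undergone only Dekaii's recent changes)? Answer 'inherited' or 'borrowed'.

inherited

If inherited, *sibava would pass through all of Dekaii's changes:
Dekaii: *sibava > sivava > hivava > hiveve  (by unconditioned shift, debuccalisation, vowel merger)
If borrowed from Nehanic 'sibov' after the early changes, it would undergo only the recent ones:
  rule 3 (vowel merger): no change (sibov)
  rule 4 (palatalisation): no change (sibov)
  ⇒ as a loan: sibov
Dekaii 'hiveve' matches the inherited outcome exactly, so it is an inherited cognate, not a loan.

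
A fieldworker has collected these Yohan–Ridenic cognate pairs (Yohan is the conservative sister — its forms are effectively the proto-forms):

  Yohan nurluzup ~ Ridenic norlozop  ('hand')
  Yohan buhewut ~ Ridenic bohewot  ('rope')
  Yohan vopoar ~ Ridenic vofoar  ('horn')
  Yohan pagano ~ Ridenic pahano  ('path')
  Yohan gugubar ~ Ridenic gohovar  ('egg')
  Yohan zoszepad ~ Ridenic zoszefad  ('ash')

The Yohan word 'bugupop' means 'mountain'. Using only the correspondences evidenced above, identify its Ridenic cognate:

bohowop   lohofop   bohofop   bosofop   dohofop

bohofop

nurluzup ~ norlozop, buhewut ~ bohewot — Yohan u corresponds to Ridenic o after a consonant, before a consonant other than r, m, n, p, b, f, v.
gugubar ~ gohovar — Yohan g corresponds to Ridenic h between vowels (before a back vowel).
nurluzup ~ norlozop — Yohan u corresponds to Ridenic o after a consonant, before a labial obstruent.
vopoar ~ vofoar — Yohan p corresponds to Ridenic f between vowels (before a back vowel).
Applying these to Yohan 'bugupop':
  bugupop → bogupop   (u→o after a consonant, before a consonant other than r, m, n, p, b, f, v)
  bogupop → bohupop   (g→h between vowels (before a back vowel))
  bohupop → bohopop   (u→o after a consonant, before a labial obstruent)
  bohopop → bohofop   (p→f between vowels (before a back vowel))
So the Ridenic cognate is 'bohofop'.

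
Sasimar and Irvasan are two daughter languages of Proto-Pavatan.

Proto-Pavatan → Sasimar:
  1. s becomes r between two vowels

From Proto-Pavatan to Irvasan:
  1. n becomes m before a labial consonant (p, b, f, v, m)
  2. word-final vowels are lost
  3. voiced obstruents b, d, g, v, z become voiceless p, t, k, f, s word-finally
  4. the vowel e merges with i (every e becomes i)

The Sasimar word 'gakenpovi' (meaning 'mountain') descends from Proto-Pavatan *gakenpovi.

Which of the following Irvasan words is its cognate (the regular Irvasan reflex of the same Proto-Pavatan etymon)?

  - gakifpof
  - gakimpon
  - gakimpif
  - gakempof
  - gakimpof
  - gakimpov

gakimpof

Irvasan: *gakenpovi > gakempovi > gakempov > gakempof > gakimpof  (by nasal place assimilation, apocope, final devoicing, vowel merger)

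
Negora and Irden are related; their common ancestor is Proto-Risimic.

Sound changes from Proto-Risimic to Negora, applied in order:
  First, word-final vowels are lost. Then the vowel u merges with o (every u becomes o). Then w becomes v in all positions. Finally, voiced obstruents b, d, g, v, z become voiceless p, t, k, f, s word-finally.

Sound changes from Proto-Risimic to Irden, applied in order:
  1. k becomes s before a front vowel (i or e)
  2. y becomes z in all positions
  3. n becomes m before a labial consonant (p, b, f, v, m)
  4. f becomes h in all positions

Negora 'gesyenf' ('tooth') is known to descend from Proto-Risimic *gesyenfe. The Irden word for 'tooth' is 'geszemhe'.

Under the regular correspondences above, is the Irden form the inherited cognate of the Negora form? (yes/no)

Derive the expected Irden reflex of *gesyenfe:
Irden: start from *gesyenfe.
  rule 1: no change — gesyenfe
  rule 2 (unconditioned shift): gesyenfe → geszenfe
  rule 3 (nasal place assimilation): geszenfe → geszemfe
  rule 4 (unconditioned shift): geszemfe → geszemhe
  ⇒ Irden geszemhe
Irden 'geszemhe' matches the regular reflex exactly, so the pair is cognate.

yes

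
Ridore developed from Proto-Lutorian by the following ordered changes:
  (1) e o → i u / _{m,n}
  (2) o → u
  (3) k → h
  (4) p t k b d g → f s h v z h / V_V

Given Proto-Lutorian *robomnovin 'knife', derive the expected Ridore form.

ruvumnuvin

Ridore: *robomnovin
  robomnovin → robumnovin   [pre-nasal raising]
  robumnovin → rubumnuvin   [vowel merger]
  rubumnuvin (rule 3 does not apply)
  rubumnuvin → ruvumnuvin   [intervocalic lenition]
  giving Ridore ruvumnuvin.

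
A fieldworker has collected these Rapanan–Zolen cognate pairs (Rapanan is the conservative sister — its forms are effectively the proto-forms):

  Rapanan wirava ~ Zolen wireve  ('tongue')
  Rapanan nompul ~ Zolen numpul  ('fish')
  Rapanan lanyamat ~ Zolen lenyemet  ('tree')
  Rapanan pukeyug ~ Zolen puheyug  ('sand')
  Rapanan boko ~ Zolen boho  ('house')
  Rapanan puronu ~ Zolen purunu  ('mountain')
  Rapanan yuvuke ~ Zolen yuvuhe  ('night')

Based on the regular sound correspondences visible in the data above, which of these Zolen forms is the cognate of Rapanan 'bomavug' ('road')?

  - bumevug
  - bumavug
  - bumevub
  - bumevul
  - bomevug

nompul ~ numpul — Rapanan o corresponds to Zolen u after a consonant, before a nasal.
wirava ~ wireve — Rapanan a corresponds to Zolen e after a consonant, before a labial obstruent.
Applying these to Rapanan 'bomavug':
  bomavug → bumavug   (o→u after a consonant, before a nasal)
  bumavug → bumevug   (a→e after a consonant, before a labial obstruent)
So the Zolen cognate is 'bumevug'.

bumevug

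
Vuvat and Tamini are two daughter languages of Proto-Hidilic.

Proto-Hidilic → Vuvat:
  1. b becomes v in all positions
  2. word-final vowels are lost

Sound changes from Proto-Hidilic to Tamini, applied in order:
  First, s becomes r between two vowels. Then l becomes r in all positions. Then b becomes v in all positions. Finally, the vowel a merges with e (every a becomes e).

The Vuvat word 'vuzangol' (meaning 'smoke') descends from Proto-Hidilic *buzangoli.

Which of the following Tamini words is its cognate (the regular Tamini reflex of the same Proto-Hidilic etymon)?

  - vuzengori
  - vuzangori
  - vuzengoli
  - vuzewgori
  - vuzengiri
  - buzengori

vuzengori

Tamini: *buzangoli > buzangori > vuzangori > vuzengori  (by unconditioned shift, unconditioned shift, vowel merger)
Among the options, 'vuzengori' alone shows every Tamini change applied in order.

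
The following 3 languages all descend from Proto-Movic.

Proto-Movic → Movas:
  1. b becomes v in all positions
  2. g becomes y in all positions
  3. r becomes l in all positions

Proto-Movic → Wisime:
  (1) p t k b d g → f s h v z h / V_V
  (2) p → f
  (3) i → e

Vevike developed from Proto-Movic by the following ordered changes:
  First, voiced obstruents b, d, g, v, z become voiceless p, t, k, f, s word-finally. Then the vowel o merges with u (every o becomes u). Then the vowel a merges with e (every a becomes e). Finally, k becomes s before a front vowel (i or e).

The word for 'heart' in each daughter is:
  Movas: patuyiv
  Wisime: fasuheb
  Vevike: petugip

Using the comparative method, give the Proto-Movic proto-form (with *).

*patugib

Position 3: Movas has t, Wisime has s, Vevike has t. Movas preserves t here (none of its changes turn any other segment into t), so the proto-segment is *t.
Position 6: Movas has i, Wisime has e, Vevike has i. Movas preserves i here (none of its changes turn any other segment into i), so the proto-segment is *i.
Verify the candidate proto-form against each daughter:
Movas: *patugib
  patugib → patugiv   [unconditioned shift]
  patugiv → patuyiv   [unconditioned shift]
  patuyiv (rule 3 does not apply)
  giving Movas patuyiv.
Wisime: *patugib > pasuhib > fasuhib > fasuheb  (by intervocalic lenition, unconditioned shift, vowel merger)
Vevike: *patugib > patugip > petugip  (by final devoicing, vowel merger)
No other proto-form is consistent with every reflex, so the reconstruction is *patugib.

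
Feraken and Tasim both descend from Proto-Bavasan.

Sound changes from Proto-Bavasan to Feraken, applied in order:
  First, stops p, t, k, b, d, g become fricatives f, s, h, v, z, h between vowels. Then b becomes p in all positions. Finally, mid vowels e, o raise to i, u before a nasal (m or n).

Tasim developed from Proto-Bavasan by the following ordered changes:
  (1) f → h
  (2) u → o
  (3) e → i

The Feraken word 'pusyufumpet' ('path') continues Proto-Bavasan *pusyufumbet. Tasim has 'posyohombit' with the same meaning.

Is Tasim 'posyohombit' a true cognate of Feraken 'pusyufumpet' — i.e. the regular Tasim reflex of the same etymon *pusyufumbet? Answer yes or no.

Derive the expected Tasim reflex of *pusyufumbet:
Tasim: start from *pusyufumbet.
  rule 1 (unconditioned shift): pusyufumbet → pusyuhumbet
  rule 2 (vowel merger): pusyuhumbet → posyohombet
  rule 3 (vowel merger): posyohombet → posyohombit
  ⇒ Tasim posyohombit
Tasim 'posyohombit' matches the regular reflex exactly, so the pair is cognate.

yes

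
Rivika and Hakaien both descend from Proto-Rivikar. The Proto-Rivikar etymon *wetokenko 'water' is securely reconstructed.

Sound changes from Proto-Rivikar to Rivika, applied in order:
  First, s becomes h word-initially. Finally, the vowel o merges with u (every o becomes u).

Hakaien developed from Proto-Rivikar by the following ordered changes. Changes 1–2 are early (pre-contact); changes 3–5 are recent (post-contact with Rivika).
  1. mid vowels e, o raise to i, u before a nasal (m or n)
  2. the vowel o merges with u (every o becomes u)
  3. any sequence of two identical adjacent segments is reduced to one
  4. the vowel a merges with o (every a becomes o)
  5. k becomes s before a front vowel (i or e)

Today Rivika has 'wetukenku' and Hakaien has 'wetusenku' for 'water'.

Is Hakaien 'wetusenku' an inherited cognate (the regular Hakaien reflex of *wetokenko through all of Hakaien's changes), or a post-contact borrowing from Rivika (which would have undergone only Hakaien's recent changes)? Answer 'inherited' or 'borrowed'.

borrowed

If inherited, *wetokenko would pass through all of Hakaien's changes:
Hakaien: *wetokenko
  wetokenko → wetokinko   [pre-nasal raising]
  wetokinko → wetukinku   [vowel merger]
  wetukinku (rule 3 does not apply)
  wetukinku (rule 4 does not apply)
  wetukinku → wetusinku   [palatalisation]
  giving Hakaien wetusinku.
If borrowed from Rivika 'wetukenku' after the early changes, it would undergo only the recent ones:
  rule 3 (degemination): no change (wetukenku)
  rule 4 (vowel merger): no change (wetukenku)
  rule 5 (palatalisation): wetukenku → wetusenku
  ⇒ as a loan: wetusenku
Hakaien 'wetusenku' matches the loan outcome 'wetusenku', not the inherited 'wetusinku' — it skipped the early Hakaien changes, so it was borrowed from Rivika.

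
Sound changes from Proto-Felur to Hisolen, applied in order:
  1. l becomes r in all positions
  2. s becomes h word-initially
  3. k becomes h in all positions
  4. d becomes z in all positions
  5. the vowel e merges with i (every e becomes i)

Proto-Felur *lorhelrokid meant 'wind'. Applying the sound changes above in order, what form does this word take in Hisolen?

rorhirrohiz

Hisolen: start from *lorhelrokid.
  rule 1 (unconditioned shift): lorhelrokid → rorherrokid
  rule 2: no change — rorherrokid
  rule 3 (unconditioned shift): rorherrokid → rorherrohid
  rule 4 (unconditioned shift): rorherrohid → rorherrohiz
  rule 5 (vowel merger): rorherrohiz → rorhirrohiz
  ⇒ Hisolen rorhirrohiz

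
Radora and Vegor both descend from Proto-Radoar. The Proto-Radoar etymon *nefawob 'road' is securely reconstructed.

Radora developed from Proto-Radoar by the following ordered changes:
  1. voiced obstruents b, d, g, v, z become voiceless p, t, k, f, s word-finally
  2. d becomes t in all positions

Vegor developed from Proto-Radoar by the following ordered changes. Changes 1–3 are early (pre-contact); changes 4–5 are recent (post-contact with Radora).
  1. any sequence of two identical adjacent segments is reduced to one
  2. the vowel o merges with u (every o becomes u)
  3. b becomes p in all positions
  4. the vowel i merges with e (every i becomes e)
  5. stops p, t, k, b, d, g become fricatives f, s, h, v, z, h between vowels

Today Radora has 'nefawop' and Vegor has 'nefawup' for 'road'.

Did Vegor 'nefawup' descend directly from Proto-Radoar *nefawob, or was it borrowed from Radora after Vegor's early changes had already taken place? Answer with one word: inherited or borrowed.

If inherited, *nefawob would pass through all of Vegor's changes:
Vegor: start from *nefawob.
  rule 1: no change — nefawob
  rule 2 (vowel merger): nefawob → nefawub
  rule 3 (unconditioned shift): nefawub → nefawup
  rule 4: no change — nefawup
  rule 5: no change — nefawup
  ⇒ Vegor nefawup
If borrowed from Radora 'nefawop' after the early changes, it would undergo only the recent ones:
  rule 4 (vowel merger): no change (nefawop)
  rule 5 (intervocalic lenition): no change (nefawop)
  ⇒ as a loan: nefawop
Vegor 'nefawup' matches the inherited outcome exactly, so it is an inherited cognate, not a loan.

inherited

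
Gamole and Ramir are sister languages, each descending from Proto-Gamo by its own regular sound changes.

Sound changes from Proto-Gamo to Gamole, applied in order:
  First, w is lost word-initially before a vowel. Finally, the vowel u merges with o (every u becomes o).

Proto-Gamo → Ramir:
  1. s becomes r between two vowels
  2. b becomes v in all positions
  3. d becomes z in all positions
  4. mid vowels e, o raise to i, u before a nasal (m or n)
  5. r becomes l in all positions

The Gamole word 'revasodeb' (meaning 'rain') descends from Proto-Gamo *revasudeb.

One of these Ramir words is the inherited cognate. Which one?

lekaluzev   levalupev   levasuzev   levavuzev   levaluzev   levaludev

Ramir: *revasudeb > revarudeb > revarudev > revaruzev > levaluzev  (by rhotacism, unconditioned shift, unconditioned shift, unconditioned shift)
Only 'levaluzev' matches the regular Ramir development of *revasudeb.

levaluzev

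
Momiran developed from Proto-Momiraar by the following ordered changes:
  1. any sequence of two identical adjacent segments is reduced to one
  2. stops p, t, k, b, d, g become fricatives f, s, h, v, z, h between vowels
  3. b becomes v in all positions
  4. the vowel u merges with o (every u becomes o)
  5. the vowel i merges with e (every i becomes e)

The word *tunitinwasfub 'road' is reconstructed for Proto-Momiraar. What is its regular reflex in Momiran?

Momiran: start from *tunitinwasfub.
  rule 1: no change — tunitinwasfub
  rule 2 (intervocalic lenition): tunitinwasfub → tunisinwasfub
  rule 3 (unconditioned shift): tunisinwasfub → tunisinwasfuv
  rule 4 (vowel merger): tunisinwasfuv → tonisinwasfov
  rule 5 (vowel merger): tonisinwasfov → tonesenwasfov
  ⇒ Momiran tonesenwasfov

tonesenwasfov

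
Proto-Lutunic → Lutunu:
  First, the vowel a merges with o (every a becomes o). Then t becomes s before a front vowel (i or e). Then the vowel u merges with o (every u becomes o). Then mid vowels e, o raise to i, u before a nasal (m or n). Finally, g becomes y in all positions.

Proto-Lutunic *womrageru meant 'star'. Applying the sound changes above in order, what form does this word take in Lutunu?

Lutunu: *womrageru > womrogeru > womrogero > wumrogero > wumroyero  (by vowel merger, vowel merger, pre-nasal raising, unconditioned shift)

wumroyero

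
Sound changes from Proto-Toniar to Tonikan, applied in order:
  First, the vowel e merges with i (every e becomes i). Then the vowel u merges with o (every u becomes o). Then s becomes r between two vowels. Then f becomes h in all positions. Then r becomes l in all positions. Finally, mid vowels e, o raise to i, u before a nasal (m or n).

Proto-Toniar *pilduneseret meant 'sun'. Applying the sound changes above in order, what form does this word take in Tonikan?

pildunililit

Tonikan: *pilduneseret
  pilduneseret → pildunisirit   [vowel merger]
  pildunisirit → pildonisirit   [vowel merger]
  pildonisirit → pildoniririt   [rhotacism]
  pildoniririt (rule 4 does not apply)
  pildoniririt → pildonililit   [unconditioned shift]
  pildonililit → pildunililit   [pre-nasal raising]
  giving Tonikan pildunililit.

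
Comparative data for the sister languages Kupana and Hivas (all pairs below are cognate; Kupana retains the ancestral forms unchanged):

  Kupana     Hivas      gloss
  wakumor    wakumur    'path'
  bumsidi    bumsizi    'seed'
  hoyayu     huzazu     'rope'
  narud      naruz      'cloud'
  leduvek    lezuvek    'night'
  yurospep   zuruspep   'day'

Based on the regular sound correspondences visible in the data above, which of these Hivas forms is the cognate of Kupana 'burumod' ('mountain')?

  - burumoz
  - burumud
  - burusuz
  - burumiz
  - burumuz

hoyayu ~ huzazu, yurospep ~ zuruspep — Kupana o corresponds to Hivas u after a consonant, before a consonant other than r, m, n, p, b, f, v.
narud ~ naruz — Kupana d corresponds to Hivas z word-finally.
Applying these to Kupana 'burumod':
  burumod → burumud   (o→u after a consonant, before a consonant other than r, m, n, p, b, f, v)
  burumud → burumuz   (d→z word-finally)
So the Hivas cognate is 'burumuz'.

burumuz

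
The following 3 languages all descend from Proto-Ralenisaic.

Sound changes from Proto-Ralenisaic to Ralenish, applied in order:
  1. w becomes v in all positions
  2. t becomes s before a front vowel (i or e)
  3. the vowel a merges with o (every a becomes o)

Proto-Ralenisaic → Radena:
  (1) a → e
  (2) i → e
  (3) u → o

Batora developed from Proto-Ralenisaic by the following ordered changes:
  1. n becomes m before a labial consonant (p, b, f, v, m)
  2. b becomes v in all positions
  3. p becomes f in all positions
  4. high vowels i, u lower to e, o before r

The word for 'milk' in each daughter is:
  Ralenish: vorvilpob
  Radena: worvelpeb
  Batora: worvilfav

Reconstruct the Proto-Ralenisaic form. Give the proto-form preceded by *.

*worvilpab

Position 7: Ralenish has p, Radena has p, Batora has f. Ralenish preserves p here (none of its changes turn any other segment into p), so the proto-segment is *p.
Position 8: Ralenish has o, Radena has e, Batora has a. Batora preserves a here (none of its changes turn any other segment into a), so the proto-segment is *a.
Verify the candidate proto-form against each daughter:
Ralenish: *worvilpab > vorvilpab > vorvilpob  (by unconditioned shift, vowel merger)
Radena: *worvilpab > worvilpeb > worvelpeb  (by vowel merger, vowel merger)
Batora: *worvilpab > worvilpav > worvilfav  (by unconditioned shift, unconditioned shift)
*worvilpab is the unique common source.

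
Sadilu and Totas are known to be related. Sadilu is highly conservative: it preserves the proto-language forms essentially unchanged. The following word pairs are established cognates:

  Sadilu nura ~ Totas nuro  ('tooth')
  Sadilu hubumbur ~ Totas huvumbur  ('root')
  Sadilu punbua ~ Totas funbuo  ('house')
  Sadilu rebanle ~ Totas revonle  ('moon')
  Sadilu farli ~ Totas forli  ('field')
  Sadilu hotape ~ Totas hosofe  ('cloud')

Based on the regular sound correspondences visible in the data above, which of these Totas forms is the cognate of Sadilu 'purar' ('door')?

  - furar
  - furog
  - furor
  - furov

furor

punbua ~ funbuo — Sadilu p corresponds to Totas f word-initially before a back vowel.
farli ~ forli — Sadilu a corresponds to Totas o after a consonant, before r.
Applying these to Sadilu 'purar':
  purar → furar   (p→f word-initially before a back vowel)
  furar → furor   (a→o after a consonant, before r)
So the Totas cognate is 'furor'.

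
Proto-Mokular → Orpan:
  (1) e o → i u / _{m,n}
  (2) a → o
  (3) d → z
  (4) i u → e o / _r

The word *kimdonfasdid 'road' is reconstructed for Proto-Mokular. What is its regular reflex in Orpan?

Orpan: *kimdonfasdid > kimdunfasdid > kimdunfosdid > kimzunfosziz  (by pre-nasal raising, vowel merger, unconditioned shift)

kimzunfosziz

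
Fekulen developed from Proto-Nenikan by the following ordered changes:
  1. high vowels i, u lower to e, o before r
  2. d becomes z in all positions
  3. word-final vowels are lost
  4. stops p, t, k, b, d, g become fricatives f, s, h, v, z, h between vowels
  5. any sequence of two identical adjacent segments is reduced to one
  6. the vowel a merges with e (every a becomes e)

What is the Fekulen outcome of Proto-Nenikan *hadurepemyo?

hezorefemy

Fekulen: *hadurepemyo
  hadurepemyo → hadorepemyo   [pre-rhotic lowering]
  hadorepemyo → hazorepemyo   [unconditioned shift]
  hazorepemyo → hazorepemy   [apocope]
  hazorepemy → hazorefemy   [intervocalic lenition]
  hazorefemy (rule 5 does not apply)
  hazorefemy → hezorefemy   [vowel merger]
  giving Fekulen hezorefemy.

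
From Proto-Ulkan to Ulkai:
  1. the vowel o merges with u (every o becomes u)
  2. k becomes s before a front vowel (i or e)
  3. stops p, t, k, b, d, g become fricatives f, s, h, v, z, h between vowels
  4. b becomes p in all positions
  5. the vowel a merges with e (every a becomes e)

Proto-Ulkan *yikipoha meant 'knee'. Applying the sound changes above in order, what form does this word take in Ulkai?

Ulkai: *yikipoha > yikipuha > yisipuha > yisifuha > yisifuhe  (by vowel merger, palatalisation, intervocalic lenition, vowel merger)

yisifuhe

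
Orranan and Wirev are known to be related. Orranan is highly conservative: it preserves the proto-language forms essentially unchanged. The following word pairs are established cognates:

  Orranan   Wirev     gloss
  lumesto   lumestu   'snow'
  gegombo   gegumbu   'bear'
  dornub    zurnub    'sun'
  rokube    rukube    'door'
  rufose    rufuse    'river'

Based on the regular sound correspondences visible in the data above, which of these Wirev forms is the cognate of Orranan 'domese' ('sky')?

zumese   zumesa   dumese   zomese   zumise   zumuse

dornub ~ zurnub — Orranan d corresponds to Wirev z word-initially before a back vowel.
gegombo ~ gegumbu — Orranan o corresponds to Wirev u after a consonant, before a nasal.
Applying these to Orranan 'domese':
  domese → zomese   (d→z word-initially before a back vowel)
  zomese → zumese   (o→u after a consonant, before a nasal)
So the Wirev cognate is 'zumese'.

zumese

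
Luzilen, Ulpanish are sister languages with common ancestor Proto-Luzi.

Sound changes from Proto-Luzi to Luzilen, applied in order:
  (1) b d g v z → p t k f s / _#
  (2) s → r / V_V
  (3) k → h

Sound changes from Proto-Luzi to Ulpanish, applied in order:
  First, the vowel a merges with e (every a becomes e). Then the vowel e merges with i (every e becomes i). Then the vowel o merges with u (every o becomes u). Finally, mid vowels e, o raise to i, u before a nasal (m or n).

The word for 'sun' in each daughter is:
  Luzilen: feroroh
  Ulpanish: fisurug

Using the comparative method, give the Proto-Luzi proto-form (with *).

*fesorog

Position 6: Luzilen has o, Ulpanish has u. Luzilen preserves o here (none of its changes turn any other segment into o), so the proto-segment is *o.
Position 4: Luzilen has o, Ulpanish has u. Luzilen preserves o here (none of its changes turn any other segment into o), so the proto-segment is *o.
Verify the candidate proto-form against each daughter:
Luzilen: *fesorog > fesorok > ferorok > feroroh  (by final devoicing, rhotacism, unconditioned shift)
Ulpanish: start from *fesorog.
  rule 1: no change — fesorog
  rule 2 (vowel merger): fesorog → fisorog
  rule 3 (vowel merger): fisorog → fisurug
  rule 4: no change — fisurug
  ⇒ Ulpanish fisurug
*fesorog is the unique common source.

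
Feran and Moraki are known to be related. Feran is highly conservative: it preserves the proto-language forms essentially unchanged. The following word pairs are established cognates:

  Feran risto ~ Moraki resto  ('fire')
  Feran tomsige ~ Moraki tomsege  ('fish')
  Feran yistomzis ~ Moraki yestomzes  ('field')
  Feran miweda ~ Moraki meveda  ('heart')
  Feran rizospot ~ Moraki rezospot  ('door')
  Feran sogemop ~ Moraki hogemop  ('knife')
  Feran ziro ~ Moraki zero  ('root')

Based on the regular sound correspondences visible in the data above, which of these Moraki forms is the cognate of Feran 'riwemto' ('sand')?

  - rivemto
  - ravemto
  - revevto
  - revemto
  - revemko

revemto

risto ~ resto, tomsige ~ tomsege — Feran i corresponds to Moraki e after a consonant, before a consonant other than r, m, n, p, b, f, v.
miweda ~ meveda — Feran w corresponds to Moraki v between vowels (before a front vowel).
Applying these to Feran 'riwemto':
  riwemto → rewemto   (i→e after a consonant, before a consonant other than r, m, n, p, b, f, v)
  rewemto → revemto   (w→v between vowels (before a front vowel))
So the Moraki cognate is 'revemto'.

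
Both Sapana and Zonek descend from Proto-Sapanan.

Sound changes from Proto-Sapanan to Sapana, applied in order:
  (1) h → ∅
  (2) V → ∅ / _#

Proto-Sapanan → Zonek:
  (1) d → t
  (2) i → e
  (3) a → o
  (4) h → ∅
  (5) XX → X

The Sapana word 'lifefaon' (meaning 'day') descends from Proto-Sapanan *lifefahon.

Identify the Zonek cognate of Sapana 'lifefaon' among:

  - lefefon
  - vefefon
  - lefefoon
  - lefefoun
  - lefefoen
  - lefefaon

Zonek: *lifefahon > lefefahon > lefefohon > lefefoon > lefefon  (by vowel merger, vowel merger, h-loss, degemination)
The other candidates each miss or misapply at least one Zonek change.

lefefon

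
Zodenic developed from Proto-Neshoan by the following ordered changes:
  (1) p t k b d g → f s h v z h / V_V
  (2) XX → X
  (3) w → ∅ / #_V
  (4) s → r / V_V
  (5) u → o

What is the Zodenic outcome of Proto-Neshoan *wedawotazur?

ezaworazor

Zodenic: start from *wedawotazur.
  rule 1 (intervocalic lenition): wedawotazur → wezawosazur
  rule 2: no change — wezawosazur
  rule 3 (glide loss): wezawosazur → ezawosazur
  rule 4 (rhotacism): ezawosazur → ezaworazur
  rule 5 (vowel merger): ezaworazur → ezaworazor
  ⇒ Zodenic ezaworazor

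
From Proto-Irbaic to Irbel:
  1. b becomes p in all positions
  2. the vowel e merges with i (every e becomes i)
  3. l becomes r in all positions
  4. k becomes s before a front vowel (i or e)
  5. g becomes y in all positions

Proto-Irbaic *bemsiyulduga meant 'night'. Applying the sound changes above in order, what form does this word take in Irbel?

pimsiyurduya

Irbel: start from *bemsiyulduga.
  rule 1 (unconditioned shift): bemsiyulduga → pemsiyulduga
  rule 2 (vowel merger): pemsiyulduga → pimsiyulduga
  rule 3 (unconditioned shift): pimsiyulduga → pimsiyurduga
  rule 4: no change — pimsiyurduga
  rule 5 (unconditioned shift): pimsiyurduga → pimsiyurduya
  ⇒ Irbel pimsiyurduya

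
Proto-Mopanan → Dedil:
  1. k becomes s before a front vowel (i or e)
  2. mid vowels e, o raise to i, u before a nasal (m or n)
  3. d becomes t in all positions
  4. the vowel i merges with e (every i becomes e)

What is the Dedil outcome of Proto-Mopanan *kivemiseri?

Dedil: *kivemiseri > sivemiseri > sivimiseri > sevemesere  (by palatalisation, pre-nasal raising, vowel merger)

sevemesere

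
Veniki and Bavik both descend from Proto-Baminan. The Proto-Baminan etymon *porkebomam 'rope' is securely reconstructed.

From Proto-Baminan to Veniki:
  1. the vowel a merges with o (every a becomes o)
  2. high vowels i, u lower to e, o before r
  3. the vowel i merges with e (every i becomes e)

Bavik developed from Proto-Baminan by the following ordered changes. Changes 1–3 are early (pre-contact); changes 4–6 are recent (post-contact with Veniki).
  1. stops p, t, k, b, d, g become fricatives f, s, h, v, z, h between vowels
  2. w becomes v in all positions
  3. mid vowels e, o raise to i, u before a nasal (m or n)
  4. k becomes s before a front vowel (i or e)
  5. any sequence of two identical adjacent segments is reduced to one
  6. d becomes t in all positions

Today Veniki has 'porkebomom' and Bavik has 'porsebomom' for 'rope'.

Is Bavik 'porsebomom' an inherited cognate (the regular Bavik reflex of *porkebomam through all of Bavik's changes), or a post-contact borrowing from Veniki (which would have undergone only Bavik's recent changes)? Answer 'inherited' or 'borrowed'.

borrowed

If inherited, *porkebomam would pass through all of Bavik's changes:
Bavik: *porkebomam
  porkebomam → porkevomam   [intervocalic lenition]
  porkevomam (rule 2 does not apply)
  porkevomam → porkevumam   [pre-nasal raising]
  porkevumam → porsevumam   [palatalisation]
  porsevumam (rule 5 does not apply)
  porsevumam (rule 6 does not apply)
  giving Bavik porsevumam.
If borrowed from Veniki 'porkebomom' after the early changes, it would undergo only the recent ones:
  rule 4 (palatalisation): porkebomom → porsebomom
  rule 5 (degemination): no change (porsebomom)
  rule 6 (unconditioned shift): no change (porsebomom)
  ⇒ as a loan: porsebomom
Bavik 'porsebomom' matches the loan outcome 'porsebomom', not the inherited 'porsevumam' — it skipped the early Bavik changes, so it was borrowed from Veniki.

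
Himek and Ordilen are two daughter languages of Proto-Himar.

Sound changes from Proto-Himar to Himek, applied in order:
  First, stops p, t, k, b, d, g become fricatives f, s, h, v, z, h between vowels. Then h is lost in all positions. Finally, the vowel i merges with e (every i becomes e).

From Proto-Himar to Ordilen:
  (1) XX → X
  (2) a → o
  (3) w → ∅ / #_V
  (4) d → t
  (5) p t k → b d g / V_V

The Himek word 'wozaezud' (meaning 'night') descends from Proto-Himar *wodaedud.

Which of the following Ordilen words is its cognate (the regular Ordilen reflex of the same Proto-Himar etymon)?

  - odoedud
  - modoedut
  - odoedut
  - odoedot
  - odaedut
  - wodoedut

odoedut

Ordilen: start from *wodaedud.
  rule 1: no change — wodaedud
  rule 2 (vowel merger): wodaedud → wodoedud
  rule 3 (glide loss): wodoedud → odoedud
  rule 4 (unconditioned shift): odoedud → otoetut
  rule 5 (intervocalic voicing): otoetut → odoedut
  ⇒ Ordilen odoedut
The other candidates each miss or misapply at least one Ordilen change.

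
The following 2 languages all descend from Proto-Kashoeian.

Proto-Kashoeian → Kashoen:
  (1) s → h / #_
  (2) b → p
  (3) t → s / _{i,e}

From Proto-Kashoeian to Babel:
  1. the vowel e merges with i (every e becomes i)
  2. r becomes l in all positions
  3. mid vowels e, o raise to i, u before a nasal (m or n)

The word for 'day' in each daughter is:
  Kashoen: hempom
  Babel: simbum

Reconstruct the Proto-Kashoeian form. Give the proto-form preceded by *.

*sembom

Position 1: Kashoen has h, Babel has s. Babel preserves s here (none of its changes turn any other segment into s), so the proto-segment is *s.
Position 4: Kashoen has p, Babel has b. Babel preserves b here (none of its changes turn any other segment into b), so the proto-segment is *b.
This points to *sembom. Verify forward in each daughter:
Kashoen: *sembom > hembom > hempom  (by debuccalisation, unconditioned shift)
Babel: *sembom
  sembom → simbom   [vowel merger]
  simbom (rule 2 does not apply)
  simbom → simbum   [pre-nasal raising]
  giving Babel simbum.
No other proto-form is consistent with every reflex, so the reconstruction is *sembom.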